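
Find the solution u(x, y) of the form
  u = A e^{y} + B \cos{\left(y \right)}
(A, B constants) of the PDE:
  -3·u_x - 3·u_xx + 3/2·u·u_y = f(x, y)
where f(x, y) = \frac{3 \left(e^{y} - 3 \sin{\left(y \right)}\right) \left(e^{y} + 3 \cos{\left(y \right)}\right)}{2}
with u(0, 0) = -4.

Substitute the ansatz u = A e^{y} + B \cos{\left(y \right)} into the left-hand side.
Derivatives of the ansatz:
  u_x = 0
  u_xx = 0
  u_y = A e^{y} - B \sin{\left(y \right)}
Term by term:
  -3·u_x = 0
  -3·u_xx = 0
  3/2·u·u_y = \frac{3 A^{2} e^{2 y}}{2} - \frac{3 A B e^{y} \sin{\left(y \right)}}{2} + \frac{3 A B e^{y} \cos{\left(y \right)}}{2} - \frac{3 B^{2} \sin{\left(y \right)} \cos{\left(y \right)}}{2}
So the left-hand side equals
  \frac{3 A^{2} e^{2 y}}{2} - \frac{3 A B e^{y} \sin{\left(y \right)}}{2} + \frac{3 A B e^{y} \cos{\left(y \right)}}{2} - \frac{3 B^{2} \sin{\left(y \right)} \cos{\left(y \right)}}{2}
This must equal f(x, y) identically; expanded, f = \frac{3 e^{2 y}}{2} - \frac{9 e^{y} \sin{\left(y \right)}}{2} + \frac{9 e^{y} \cos{\left(y \right)}}{2} - \frac{27 \sin{\left(y \right)} \cos{\left(y \right)}}{2}.
Matching coefficients of the independent functions:
  [e^{y} \sin{\left(y \right)}]:  - \frac{3 A B}{2} = - \frac{9}{2}
  [e^{y} \cos{\left(y \right)}]:  \frac{3 A B}{2} = \frac{9}{2}
  [\sin{\left(y \right)} \cos{\left(y \right)}]:  - \frac{3 B^{2}}{2} = - \frac{27}{2}
  [e^{2 y}]:  \frac{3 A^{2}}{2} = \frac{3}{2}
These equations allow (A, B) = (-1, -3) or (1, 3).
Impose the point condition(s):
  u(0, 0) = -4  ⟹  A + B = -4
Only A = -1, B = -3 satisfies everything.
Hence u(x, y) = - e^{y} - 3 \cos{\left(y \right)}.

Answer: u(x, y) = - e^{y} - 3 \cos{\left(y \right)}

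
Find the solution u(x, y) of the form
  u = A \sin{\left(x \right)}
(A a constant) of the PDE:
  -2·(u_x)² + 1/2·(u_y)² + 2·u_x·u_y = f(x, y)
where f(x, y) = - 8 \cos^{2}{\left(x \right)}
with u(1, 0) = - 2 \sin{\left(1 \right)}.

Answer: u(x, y) = - 2 \sin{\left(x \right)}

Derivation:
Substitute the ansatz u = A \sin{\left(x \right)} into the left-hand side.
Derivatives of the ansatz:
  u_x = A \cos{\left(x \right)}
  u_y = 0
Term by term:
  -2·(u_x)² = - 2 A^{2} \cos^{2}{\left(x \right)}
  1/2·(u_y)² = 0
  2·u_x·u_y = 0
So the left-hand side equals
  - 2 A^{2} \cos^{2}{\left(x \right)}
This must equal f(x, y) = - 8 \cos^{2}{\left(x \right)} identically.
Matching coefficients of the independent functions:
  [\cos^{2}{\left(x \right)}]:  - 2 A^{2} = -8
These equations allow (A) = (-2) or (2).
Impose the point condition(s):
  u(1, 0) = - 2 \sin{\left(1 \right)}  ⟹  A \sin{\left(1 \right)} = - 2 \sin{\left(1 \right)}
Only A = -2 satisfies everything.
Hence u(x, y) = - 2 \sin{\left(x \right)}.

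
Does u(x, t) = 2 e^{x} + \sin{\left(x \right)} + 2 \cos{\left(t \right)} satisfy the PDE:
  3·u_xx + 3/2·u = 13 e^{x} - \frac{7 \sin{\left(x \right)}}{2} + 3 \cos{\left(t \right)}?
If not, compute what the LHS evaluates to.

Evaluate each term of the left-hand side for u = 2 e^{x} + \sin{\left(x \right)} + 2 \cos{\left(t \right)}.
Derivatives:
  u_xx = 2 e^{x} - \sin{\left(x \right)}
Terms:
  3·u_xx = 6 e^{x} - 3 \sin{\left(x \right)}
  3/2·u = 3 e^{x} + \frac{3 \sin{\left(x \right)}}{2} + 3 \cos{\left(t \right)}
Sum: LHS = 9 e^{x} - \frac{3 \sin{\left(x \right)}}{2} + 3 \cos{\left(t \right)}
Given right-hand side: 13 e^{x} - \frac{7 \sin{\left(x \right)}}{2} + 3 \cos{\left(t \right)}. Difference LHS − RHS = - 4 e^{x} + 2 \sin{\left(x \right)} ≠ 0, so u is not a solution.

Answer: No, the LHS evaluates to 9 e^{x} - \frac{3 \sin{\left(x \right)}}{2} + 3 \cos{\left(t \right)}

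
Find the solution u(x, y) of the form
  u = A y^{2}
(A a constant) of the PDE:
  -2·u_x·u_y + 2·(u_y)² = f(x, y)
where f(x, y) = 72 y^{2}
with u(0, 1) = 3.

Substitute the ansatz u = A y^{2} into the left-hand side.
Derivatives of the ansatz:
  u_x = 0
  u_y = 2 A y
Term by term:
  -2·u_x·u_y = 0
  2·(u_y)² = 8 A^{2} y^{2}
So the left-hand side equals
  8 A^{2} y^{2}
This must equal f(x, y) = 72 y^{2} identically.
Matching coefficients of the independent functions:
  [y^{2}]:  8 A^{2} = 72
These equations allow (A) = (-3) or (3).
Impose the point condition(s):
  u(0, 1) = 3  ⟹  A = 3
Only A = 3 satisfies everything.
Hence u(x, y) = 3 y^{2}.

Answer: u(x, y) = 3 y^{2}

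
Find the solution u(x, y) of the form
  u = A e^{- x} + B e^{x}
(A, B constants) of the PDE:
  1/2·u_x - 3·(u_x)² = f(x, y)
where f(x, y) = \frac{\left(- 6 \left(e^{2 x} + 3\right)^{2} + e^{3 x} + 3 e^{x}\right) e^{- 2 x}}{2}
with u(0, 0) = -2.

Answer: u(x, y) = e^{x} - 3 e^{- x}

Derivation:
Substitute the ansatz u = A e^{- x} + B e^{x} into the left-hand side.
Derivatives of the ansatz:
  u_x = - A e^{- x} + B e^{x}
Term by term:
  1/2·u_x = - \frac{A e^{- x}}{2} + \frac{B e^{x}}{2}
  -3·(u_x)² = - 3 A^{2} e^{- 2 x} + 6 A B - 3 B^{2} e^{2 x}
So the left-hand side equals
  - 3 A^{2} e^{- 2 x} + 6 A B - \frac{A e^{- x}}{2} - 3 B^{2} e^{2 x} + \frac{B e^{x}}{2}
This must equal f(x, y) = \frac{\left(- 6 \left(e^{2 x} + 3\right)^{2} + e^{3 x} + 3 e^{x}\right) e^{- 2 x}}{2} identically.
Matching coefficients of the independent functions:
  [constant term]:  6 A B = -18
  [e^{- 2 x}]:  - 3 A^{2} = -27
  [e^{- x}]:  - \frac{A}{2} = \frac{3}{2}
  [e^{x}]:  \frac{B}{2} = \frac{1}{2}
  [e^{2 x}]:  - 3 B^{2} = -3
Solving: A = -3, B = 1.
Check against the point condition:
  u(0, 0) = -2  ⟹  A + B = -2  ✓
Hence u(x, y) = e^{x} - 3 e^{- x}.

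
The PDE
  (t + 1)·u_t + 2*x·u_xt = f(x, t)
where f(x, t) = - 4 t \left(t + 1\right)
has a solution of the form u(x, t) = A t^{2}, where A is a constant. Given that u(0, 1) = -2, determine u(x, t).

Substitute the ansatz u = A t^{2} into the left-hand side.
Derivatives of the ansatz:
  u_t = 2 A t
  u_xt = 0
Term by term:
  (t + 1)·u_t = 2 A t^{2} + 2 A t
  2*x·u_xt = 0
So the left-hand side equals
  2 A t^{2} + 2 A t
This must equal f(x, t) identically; expanded, f = - 4 t^{2} - 4 t.
Matching coefficients of the independent functions:
  [t, t^{2}]:  2 A = -4
Solving: A = -2.
Check against the point condition:
  u(0, 1) = -2  ⟹  A = -2  ✓
Hence u(x, t) = - 2 t^{2}.

Answer: u(x, t) = - 2 t^{2}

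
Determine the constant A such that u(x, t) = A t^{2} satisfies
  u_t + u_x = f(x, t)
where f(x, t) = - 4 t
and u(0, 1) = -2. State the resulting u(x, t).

Substitute the ansatz u = A t^{2} into the left-hand side.
Derivatives of the ansatz:
  u_t = 2 A t
  u_x = 0
Term by term:
  u_t = 2 A t
  u_x = 0
So the left-hand side equals
  2 A t
This must equal f(x, t) = - 4 t identically.
Matching coefficients of the independent functions:
  [t]:  2 A = -4
Solving: A = -2.
Check against the point condition:
  u(0, 1) = -2  ⟹  A = -2  ✓
Hence u(x, t) = - 2 t^{2}.

Answer: u(x, t) = - 2 t^{2}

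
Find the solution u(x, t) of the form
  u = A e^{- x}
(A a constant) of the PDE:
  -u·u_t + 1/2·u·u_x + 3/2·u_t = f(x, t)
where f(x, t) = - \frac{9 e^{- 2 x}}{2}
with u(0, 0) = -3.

Substitute the ansatz u = A e^{- x} into the left-hand side.
Derivatives of the ansatz:
  u_t = 0
  u_x = - A e^{- x}
Term by term:
  -u·u_t = 0
  1/2·u·u_x = - \frac{A^{2} e^{- 2 x}}{2}
  3/2·u_t = 0
So the left-hand side equals
  - \frac{A^{2} e^{- 2 x}}{2}
This must equal f(x, t) = - \frac{9 e^{- 2 x}}{2} identically.
Matching coefficients of the independent functions:
  [e^{- 2 x}]:  - \frac{A^{2}}{2} = - \frac{9}{2}
These equations allow (A) = (-3) or (3).
Impose the point condition(s):
  u(0, 0) = -3  ⟹  A = -3
Only A = -3 satisfies everything.
Hence u(x, t) = - 3 e^{- x}.

Answer: u(x, t) = - 3 e^{- x}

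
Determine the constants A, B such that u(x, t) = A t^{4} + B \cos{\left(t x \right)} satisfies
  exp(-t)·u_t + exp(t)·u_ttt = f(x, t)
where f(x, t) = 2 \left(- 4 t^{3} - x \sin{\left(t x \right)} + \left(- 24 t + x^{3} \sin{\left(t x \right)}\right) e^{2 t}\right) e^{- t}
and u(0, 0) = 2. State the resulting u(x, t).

Answer: u(x, t) = - 2 t^{4} + 2 \cos{\left(t x \right)}

Derivation:
Substitute the ansatz u = A t^{4} + B \cos{\left(t x \right)} into the left-hand side.
Derivatives of the ansatz:
  u_t = 4 A t^{3} - B x \sin{\left(t x \right)}
  u_ttt = 24 A t + B x^{3} \sin{\left(t x \right)}
Term by term:
  exp(-t)·u_t = 4 A t^{3} e^{- t} - B x e^{- t} \sin{\left(t x \right)}
  exp(t)·u_ttt = 24 A t e^{t} + B x^{3} e^{t} \sin{\left(t x \right)}
So the left-hand side equals
  4 A t^{3} e^{- t} + 24 A t e^{t} + B x^{3} e^{t} \sin{\left(t x \right)} - B x e^{- t} \sin{\left(t x \right)}
This must equal f(x, t) identically; expanded, f = - 8 t^{3} e^{- t} - 48 t e^{t} + 2 x^{3} e^{t} \sin{\left(t x \right)} - 2 x e^{- t} \sin{\left(t x \right)}.
Matching coefficients of the independent functions:
  [t e^{t}]:  24 A = -48
  [t^{3} e^{- t}]:  4 A = -8
  [x e^{- t} \sin{\left(t x \right)}]:  - B = -2
  [x^{3} e^{t} \sin{\left(t x \right)}]:  B = 2
Solving: A = -2, B = 2.
Check against the point condition:
  u(0, 0) = 2  ⟹  B = 2  ✓
Hence u(x, t) = - 2 t^{4} + 2 \cos{\left(t x \right)}.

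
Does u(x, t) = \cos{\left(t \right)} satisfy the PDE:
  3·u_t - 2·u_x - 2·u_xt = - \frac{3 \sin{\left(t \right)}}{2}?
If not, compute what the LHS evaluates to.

Evaluate each term of the left-hand side for u = \cos{\left(t \right)}.
Derivatives:
  u_t = - \sin{\left(t \right)}
  u_x = 0
  u_xt = 0
Terms:
  3·u_t = - 3 \sin{\left(t \right)}
  -2·u_x = 0
  -2·u_xt = 0
Sum: LHS = - 3 \sin{\left(t \right)}
Given right-hand side: - \frac{3 \sin{\left(t \right)}}{2}. Difference LHS − RHS = - \frac{3 \sin{\left(t \right)}}{2} ≠ 0, so u is not a solution.

Answer: No, the LHS evaluates to - 3 \sin{\left(t \right)}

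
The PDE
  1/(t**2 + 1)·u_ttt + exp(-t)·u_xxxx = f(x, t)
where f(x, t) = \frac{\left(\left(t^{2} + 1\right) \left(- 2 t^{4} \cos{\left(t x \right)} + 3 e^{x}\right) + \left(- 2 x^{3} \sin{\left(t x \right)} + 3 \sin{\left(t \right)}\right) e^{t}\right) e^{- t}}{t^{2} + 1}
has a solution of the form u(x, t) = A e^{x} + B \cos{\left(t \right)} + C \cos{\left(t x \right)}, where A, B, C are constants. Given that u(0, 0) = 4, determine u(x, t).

Substitute the ansatz u = A e^{x} + B \cos{\left(t \right)} + C \cos{\left(t x \right)} into the left-hand side.
Derivatives of the ansatz:
  u_ttt = B \sin{\left(t \right)} + C x^{3} \sin{\left(t x \right)}
  u_xxxx = A e^{x} + C t^{4} \cos{\left(t x \right)}
Term by term:
  1/(t**2 + 1)·u_ttt = \frac{B \sin{\left(t \right)}}{t^{2} + 1} + \frac{C x^{3} \sin{\left(t x \right)}}{t^{2} + 1}
  exp(-t)·u_xxxx = A e^{- t} e^{x} + C t^{4} e^{- t} \cos{\left(t x \right)}
So the left-hand side equals
  A e^{- t} e^{x} + \frac{B \sin{\left(t \right)}}{t^{2} + 1} + C t^{4} e^{- t} \cos{\left(t x \right)} + \frac{C x^{3} \sin{\left(t x \right)}}{t^{2} + 1}
This must equal f(x, t) identically; expanded, f = - 2 t^{4} e^{- t} \cos{\left(t x \right)} - \frac{2 x^{3} \sin{\left(t x \right)}}{t^{2} + 1} + 3 e^{- t} e^{x} + \frac{3 \sin{\left(t \right)}}{t^{2} + 1}.
Matching coefficients of the independent functions:
  [\frac{\sin{\left(t \right)}}{t^{2} + 1}]:  B = 3
  [e^{- t} e^{x}]:  A = 3
  [t^{4} e^{- t} \cos{\left(t x \right)}, \frac{x^{3} \sin{\left(t x \right)}}{t^{2} + 1}]:  C = -2
Solving: A = 3, B = 3, C = -2.
Check against the point condition:
  u(0, 0) = 4  ⟹  A + B + C = 4  ✓
Hence u(x, t) = 3 e^{x} + 3 \cos{\left(t \right)} - 2 \cos{\left(t x \right)}.

Answer: u(x, t) = 3 e^{x} + 3 \cos{\left(t \right)} - 2 \cos{\left(t x \right)}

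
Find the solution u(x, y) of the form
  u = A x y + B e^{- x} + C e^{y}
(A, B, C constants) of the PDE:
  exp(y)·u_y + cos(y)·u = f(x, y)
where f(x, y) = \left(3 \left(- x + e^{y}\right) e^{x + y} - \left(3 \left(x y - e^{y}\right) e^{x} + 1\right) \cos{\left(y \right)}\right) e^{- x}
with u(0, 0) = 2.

Substitute the ansatz u = A x y + B e^{- x} + C e^{y} into the left-hand side.
Derivatives of the ansatz:
  u_y = A x + C e^{y}
Term by term:
  exp(y)·u_y = A x e^{y} + C e^{2 y}
  cos(y)·u = A x y \cos{\left(y \right)} + B e^{- x} \cos{\left(y \right)} + C e^{y} \cos{\left(y \right)}
So the left-hand side equals
  A x y \cos{\left(y \right)} + A x e^{y} + B e^{- x} \cos{\left(y \right)} + C e^{2 y} + C e^{y} \cos{\left(y \right)}
This must equal f(x, y) identically; expanded, f = - 3 x y \cos{\left(y \right)} - 3 x e^{y} + 3 e^{2 y} + 3 e^{y} \cos{\left(y \right)} - e^{- x} \cos{\left(y \right)}.
Matching coefficients of the independent functions:
  [x e^{y}, x y \cos{\left(y \right)}]:  A = -3
  [e^{- x} \cos{\left(y \right)}]:  B = -1
  [e^{y} \cos{\left(y \right)}, e^{2 y}]:  C = 3
Solving: A = -3, B = -1, C = 3.
Check against the point condition:
  u(0, 0) = 2  ⟹  B + C = 2  ✓
Hence u(x, y) = - 3 x y + 3 e^{y} - e^{- x}.

Answer: u(x, y) = - 3 x y + 3 e^{y} - e^{- x}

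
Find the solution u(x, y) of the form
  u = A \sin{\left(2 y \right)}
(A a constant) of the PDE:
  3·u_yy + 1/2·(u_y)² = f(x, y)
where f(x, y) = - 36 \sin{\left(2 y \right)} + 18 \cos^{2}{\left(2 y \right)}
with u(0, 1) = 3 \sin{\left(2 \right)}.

Substitute the ansatz u = A \sin{\left(2 y \right)} into the left-hand side.
Derivatives of the ansatz:
  u_yy = - 4 A \sin{\left(2 y \right)}
  u_y = 2 A \cos{\left(2 y \right)}
Term by term:
  3·u_yy = - 12 A \sin{\left(2 y \right)}
  1/2·(u_y)² = 2 A^{2} \cos^{2}{\left(2 y \right)}
So the left-hand side equals
  2 A^{2} \cos^{2}{\left(2 y \right)} - 12 A \sin{\left(2 y \right)}
This must equal f(x, y) = - 36 \sin{\left(2 y \right)} + 18 \cos^{2}{\left(2 y \right)} identically.
Matching coefficients of the independent functions:
  [\sin{\left(2 y \right)}]:  - 12 A = -36
  [\cos^{2}{\left(2 y \right)}]:  2 A^{2} = 18
Solving: A = 3.
Check against the point condition:
  u(0, 1) = 3 \sin{\left(2 \right)}  ⟹  A \sin{\left(2 \right)} = 3 \sin{\left(2 \right)}  ✓
Hence u(x, y) = 3 \sin{\left(2 y \right)}.

Answer: u(x, y) = 3 \sin{\left(2 y \right)}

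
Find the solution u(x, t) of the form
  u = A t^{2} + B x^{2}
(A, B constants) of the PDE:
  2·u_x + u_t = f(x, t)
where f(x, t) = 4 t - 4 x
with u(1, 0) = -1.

Answer: u(x, t) = 2 t^{2} - x^{2}

Derivation:
Substitute the ansatz u = A t^{2} + B x^{2} into the left-hand side.
Derivatives of the ansatz:
  u_x = 2 B x
  u_t = 2 A t
Term by term:
  2·u_x = 4 B x
  u_t = 2 A t
So the left-hand side equals
  2 A t + 4 B x
This must equal f(x, t) = 4 t - 4 x identically.
Matching coefficients of the independent functions:
  [t]:  2 A = 4
  [x]:  4 B = -4
Solving: A = 2, B = -1.
Check against the point condition:
  u(1, 0) = -1  ⟹  B = -1  ✓
Hence u(x, t) = 2 t^{2} - x^{2}.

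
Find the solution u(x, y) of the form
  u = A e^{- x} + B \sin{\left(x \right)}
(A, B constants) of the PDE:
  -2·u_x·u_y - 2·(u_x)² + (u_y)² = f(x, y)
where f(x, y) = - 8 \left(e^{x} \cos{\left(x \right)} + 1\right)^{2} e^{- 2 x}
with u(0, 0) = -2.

Answer: u(x, y) = 2 \sin{\left(x \right)} - 2 e^{- x}

Derivation:
Substitute the ansatz u = A e^{- x} + B \sin{\left(x \right)} into the left-hand side.
Derivatives of the ansatz:
  u_x = - A e^{- x} + B \cos{\left(x \right)}
  u_y = 0
Term by term:
  -2·u_x·u_y = 0
  -2·(u_x)² = - 2 A^{2} e^{- 2 x} + 4 A B e^{- x} \cos{\left(x \right)} - 2 B^{2} \cos^{2}{\left(x \right)}
  (u_y)² = 0
So the left-hand side equals
  - 2 A^{2} e^{- 2 x} + 4 A B e^{- x} \cos{\left(x \right)} - 2 B^{2} \cos^{2}{\left(x \right)}
This must equal f(x, y) identically; expanded, f = - 8 \cos^{2}{\left(x \right)} - 16 e^{- x} \cos{\left(x \right)} - 8 e^{- 2 x}.
Matching coefficients of the independent functions:
  [e^{- x} \cos{\left(x \right)}]:  4 A B = -16
  [e^{- 2 x}]:  - 2 A^{2} = -8
  [\cos^{2}{\left(x \right)}]:  - 2 B^{2} = -8
These equations allow (A, B) = (-2, 2) or (2, -2).
Impose the point condition(s):
  u(0, 0) = -2  ⟹  A = -2
Only A = -2, B = 2 satisfies everything.
Hence u(x, y) = 2 \sin{\left(x \right)} - 2 e^{- x}.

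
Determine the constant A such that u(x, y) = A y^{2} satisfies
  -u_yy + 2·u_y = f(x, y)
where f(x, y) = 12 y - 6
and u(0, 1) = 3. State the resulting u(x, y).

Substitute the ansatz u = A y^{2} into the left-hand side.
Derivatives of the ansatz:
  u_yy = 2 A
  u_y = 2 A y
Term by term:
  -u_yy = - 2 A
  2·u_y = 4 A y
So the left-hand side equals
  4 A y - 2 A
This must equal f(x, y) = 12 y - 6 identically.
Matching coefficients of the independent functions:
  [constant term]:  - 2 A = -6
  [y]:  4 A = 12
Solving: A = 3.
Check against the point condition:
  u(0, 1) = 3  ⟹  A = 3  ✓
Hence u(x, y) = 3 y^{2}.

Answer: u(x, y) = 3 y^{2}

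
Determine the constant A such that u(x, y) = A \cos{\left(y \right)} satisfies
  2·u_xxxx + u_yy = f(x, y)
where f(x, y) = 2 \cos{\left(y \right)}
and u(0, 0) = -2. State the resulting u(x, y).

Substitute the ansatz u = A \cos{\left(y \right)} into the left-hand side.
Derivatives of the ansatz:
  u_xxxx = 0
  u_yy = - A \cos{\left(y \right)}
Term by term:
  2·u_xxxx = 0
  u_yy = - A \cos{\left(y \right)}
So the left-hand side equals
  - A \cos{\left(y \right)}
This must equal f(x, y) = 2 \cos{\left(y \right)} identically.
Matching coefficients of the independent functions:
  [\cos{\left(y \right)}]:  - A = 2
Solving: A = -2.
Check against the point condition:
  u(0, 0) = -2  ⟹  A = -2  ✓
Hence u(x, y) = - 2 \cos{\left(y \right)}.

Answer: u(x, y) = - 2 \cos{\left(y \right)}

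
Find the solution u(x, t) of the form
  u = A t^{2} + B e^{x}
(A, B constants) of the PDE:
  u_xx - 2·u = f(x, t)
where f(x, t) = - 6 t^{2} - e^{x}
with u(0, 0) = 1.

Substitute the ansatz u = A t^{2} + B e^{x} into the left-hand side.
Derivatives of the ansatz:
  u_xx = B e^{x}
Term by term:
  u_xx = B e^{x}
  -2·u = - 2 A t^{2} - 2 B e^{x}
So the left-hand side equals
  - 2 A t^{2} - B e^{x}
This must equal f(x, t) = - 6 t^{2} - e^{x} identically.
Matching coefficients of the independent functions:
  [t^{2}]:  - 2 A = -6
  [e^{x}]:  - B = -1
Solving: A = 3, B = 1.
Check against the point condition:
  u(0, 0) = 1  ⟹  B = 1  ✓
Hence u(x, t) = 3 t^{2} + e^{x}.

Answer: u(x, t) = 3 t^{2} + e^{x}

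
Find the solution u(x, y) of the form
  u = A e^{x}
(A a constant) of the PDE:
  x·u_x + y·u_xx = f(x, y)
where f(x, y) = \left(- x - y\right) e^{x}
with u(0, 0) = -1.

Substitute the ansatz u = A e^{x} into the left-hand side.
Derivatives of the ansatz:
  u_x = A e^{x}
  u_xx = A e^{x}
Term by term:
  x·u_x = A x e^{x}
  y·u_xx = A y e^{x}
So the left-hand side equals
  A x e^{x} + A y e^{x}
This must equal f(x, y) identically; expanded, f = - x e^{x} - y e^{x}.
Matching coefficients of the independent functions:
  [x e^{x}, y e^{x}]:  A = -1
Solving: A = -1.
Check against the point condition:
  u(0, 0) = -1  ⟹  A = -1  ✓
Hence u(x, y) = - e^{x}.

Answer: u(x, y) = - e^{x}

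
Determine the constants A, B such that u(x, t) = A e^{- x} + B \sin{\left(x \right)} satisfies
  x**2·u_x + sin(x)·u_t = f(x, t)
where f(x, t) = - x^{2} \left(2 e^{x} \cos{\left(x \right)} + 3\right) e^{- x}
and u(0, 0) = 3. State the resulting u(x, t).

Substitute the ansatz u = A e^{- x} + B \sin{\left(x \right)} into the left-hand side.
Derivatives of the ansatz:
  u_x = - A e^{- x} + B \cos{\left(x \right)}
  u_t = 0
Term by term:
  x**2·u_x = - A x^{2} e^{- x} + B x^{2} \cos{\left(x \right)}
  sin(x)·u_t = 0
So the left-hand side equals
  - A x^{2} e^{- x} + B x^{2} \cos{\left(x \right)}
This must equal f(x, t) identically; expanded, f = - 2 x^{2} \cos{\left(x \right)} - 3 x^{2} e^{- x}.
Matching coefficients of the independent functions:
  [x^{2} e^{- x}]:  - A = -3
  [x^{2} \cos{\left(x \right)}]:  B = -2
Solving: A = 3, B = -2.
Check against the point condition:
  u(0, 0) = 3  ⟹  A = 3  ✓
Hence u(x, t) = - 2 \sin{\left(x \right)} + 3 e^{- x}.

Answer: u(x, t) = - 2 \sin{\left(x \right)} + 3 e^{- x}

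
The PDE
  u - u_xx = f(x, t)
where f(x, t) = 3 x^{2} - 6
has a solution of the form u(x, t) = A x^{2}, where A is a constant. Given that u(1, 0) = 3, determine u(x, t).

Substitute the ansatz u = A x^{2} into the left-hand side.
Derivatives of the ansatz:
  u_xx = 2 A
Term by term:
  u = A x^{2}
  -u_xx = - 2 A
So the left-hand side equals
  A x^{2} - 2 A
This must equal f(x, t) = 3 x^{2} - 6 identically.
Matching coefficients of the independent functions:
  [constant term]:  - 2 A = -6
  [x^{2}]:  A = 3
Solving: A = 3.
Check against the point condition:
  u(1, 0) = 3  ⟹  A = 3  ✓
Hence u(x, t) = 3 x^{2}.

Answer: u(x, t) = 3 x^{2}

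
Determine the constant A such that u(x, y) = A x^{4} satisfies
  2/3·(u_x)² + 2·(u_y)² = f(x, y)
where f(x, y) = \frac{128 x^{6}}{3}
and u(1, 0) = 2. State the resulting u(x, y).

Substitute the ansatz u = A x^{4} into the left-hand side.
Derivatives of the ansatz:
  u_x = 4 A x^{3}
  u_y = 0
Term by term:
  2/3·(u_x)² = \frac{32 A^{2} x^{6}}{3}
  2·(u_y)² = 0
So the left-hand side equals
  \frac{32 A^{2} x^{6}}{3}
This must equal f(x, y) = \frac{128 x^{6}}{3} identically.
Matching coefficients of the independent functions:
  [x^{6}]:  \frac{32 A^{2}}{3} = \frac{128}{3}
These equations allow (A) = (-2) or (2).
Impose the point condition(s):
  u(1, 0) = 2  ⟹  A = 2
Only A = 2 satisfies everything.
Hence u(x, y) = 2 x^{4}.

Answer: u(x, y) = 2 x^{4}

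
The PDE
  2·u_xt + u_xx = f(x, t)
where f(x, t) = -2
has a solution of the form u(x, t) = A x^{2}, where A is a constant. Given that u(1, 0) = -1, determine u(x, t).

Substitute the ansatz u = A x^{2} into the left-hand side.
Derivatives of the ansatz:
  u_xt = 0
  u_xx = 2 A
Term by term:
  2·u_xt = 0
  u_xx = 2 A
So the left-hand side equals
  2 A
This must equal f(x, t) = -2 identically.
Matching coefficients of the independent functions:
  [constant term]:  2 A = -2
Solving: A = -1.
Check against the point condition:
  u(1, 0) = -1  ⟹  A = -1  ✓
Hence u(x, t) = - x^{2}.

Answer: u(x, t) = - x^{2}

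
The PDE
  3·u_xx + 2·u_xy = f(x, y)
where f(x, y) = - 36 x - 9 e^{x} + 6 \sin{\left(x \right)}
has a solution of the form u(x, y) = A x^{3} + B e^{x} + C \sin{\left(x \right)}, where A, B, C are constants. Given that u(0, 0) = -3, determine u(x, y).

Answer: u(x, y) = - 2 x^{3} - 3 e^{x} - 2 \sin{\left(x \right)}

Derivation:
Substitute the ansatz u = A x^{3} + B e^{x} + C \sin{\left(x \right)} into the left-hand side.
Derivatives of the ansatz:
  u_xx = 6 A x + B e^{x} - C \sin{\left(x \right)}
  u_xy = 0
Term by term:
  3·u_xx = 18 A x + 3 B e^{x} - 3 C \sin{\left(x \right)}
  2·u_xy = 0
So the left-hand side equals
  18 A x + 3 B e^{x} - 3 C \sin{\left(x \right)}
This must equal f(x, y) = - 36 x - 9 e^{x} + 6 \sin{\left(x \right)} identically.
Matching coefficients of the independent functions:
  [x]:  18 A = -36
  [e^{x}]:  3 B = -9
  [\sin{\left(x \right)}]:  - 3 C = 6
Solving: A = -2, B = -3, C = -2.
Check against the point condition:
  u(0, 0) = -3  ⟹  B = -3  ✓
Hence u(x, y) = - 2 x^{3} - 3 e^{x} - 2 \sin{\left(x \right)}.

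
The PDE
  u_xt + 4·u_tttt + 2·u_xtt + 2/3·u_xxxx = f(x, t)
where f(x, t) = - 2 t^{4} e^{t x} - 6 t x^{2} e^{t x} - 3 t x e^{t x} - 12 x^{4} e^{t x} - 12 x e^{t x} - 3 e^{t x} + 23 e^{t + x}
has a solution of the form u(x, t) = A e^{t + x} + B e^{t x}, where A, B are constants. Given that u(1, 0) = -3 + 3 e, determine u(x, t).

Substitute the ansatz u = A e^{t + x} + B e^{t x} into the left-hand side.
Derivatives of the ansatz:
  u_xt = A e^{t} e^{x} + B t x e^{t x} + B e^{t x}
  u_tttt = A e^{t} e^{x} + B x^{4} e^{t x}
  u_xtt = A e^{t} e^{x} + B t x^{2} e^{t x} + 2 B x e^{t x}
  u_xxxx = A e^{t} e^{x} + B t^{4} e^{t x}
Term by term:
  u_xt = A e^{t} e^{x} + B t x e^{t x} + B e^{t x}
  4·u_tttt = 4 A e^{t} e^{x} + 4 B x^{4} e^{t x}
  2·u_xtt = 2 A e^{t} e^{x} + 2 B t x^{2} e^{t x} + 4 B x e^{t x}
  2/3·u_xxxx = \frac{2 A e^{t} e^{x}}{3} + \frac{2 B t^{4} e^{t x}}{3}
So the left-hand side equals
  \frac{23 A e^{t} e^{x}}{3} + \frac{2 B t^{4} e^{t x}}{3} + 2 B t x^{2} e^{t x} + B t x e^{t x} + 4 B x^{4} e^{t x} + 4 B x e^{t x} + B e^{t x}
This must equal f(x, t) identically; expanded, f = - 2 t^{4} e^{t x} - 6 t x^{2} e^{t x} - 3 t x e^{t x} - 12 x^{4} e^{t x} - 12 x e^{t x} + 23 e^{t} e^{x} - 3 e^{t x}.
Matching coefficients of the independent functions:
  [t^{4} e^{t x}]:  \frac{2 B}{3} = -2
  [x e^{t x}, x^{4} e^{t x}]:  4 B = -12
  [e^{t} e^{x}]:  \frac{23 A}{3} = 23
  [t x e^{t x}, e^{t x}]:  B = -3
  [t x^{2} e^{t x}]:  2 B = -6
Solving: A = 3, B = -3.
Check against the point condition:
  u(1, 0) = -3 + 3 e  ⟹  e A + B = -3 + 3 e  ✓
Hence u(x, t) = - 3 e^{t x} + 3 e^{t + x}.

Answer: u(x, t) = - 3 e^{t x} + 3 e^{t + x}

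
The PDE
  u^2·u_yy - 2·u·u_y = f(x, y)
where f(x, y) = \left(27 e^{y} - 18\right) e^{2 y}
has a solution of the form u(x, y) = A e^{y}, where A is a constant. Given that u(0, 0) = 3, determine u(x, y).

Answer: u(x, y) = 3 e^{y}

Derivation:
Substitute the ansatz u = A e^{y} into the left-hand side.
Derivatives of the ansatz:
  u_yy = A e^{y}
  u_y = A e^{y}
Term by term:
  u^2·u_yy = A^{3} e^{3 y}
  -2·u·u_y = - 2 A^{2} e^{2 y}
So the left-hand side equals
  A^{3} e^{3 y} - 2 A^{2} e^{2 y}
This must equal f(x, y) = \left(27 e^{y} - 18\right) e^{2 y} identically.
Matching coefficients of the independent functions:
  [e^{2 y}]:  - 2 A^{2} = -18
  [e^{3 y}]:  A^{3} = 27
Solving: A = 3.
Check against the point condition:
  u(0, 0) = 3  ⟹  A = 3  ✓
Hence u(x, y) = 3 e^{y}.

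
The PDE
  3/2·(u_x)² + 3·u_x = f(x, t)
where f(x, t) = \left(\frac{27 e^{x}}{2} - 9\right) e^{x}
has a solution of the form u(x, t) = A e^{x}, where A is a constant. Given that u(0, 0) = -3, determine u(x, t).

Substitute the ansatz u = A e^{x} into the left-hand side.
Derivatives of the ansatz:
  u_x = A e^{x}
Term by term:
  3/2·(u_x)² = \frac{3 A^{2} e^{2 x}}{2}
  3·u_x = 3 A e^{x}
So the left-hand side equals
  \frac{3 A^{2} e^{2 x}}{2} + 3 A e^{x}
This must equal f(x, t) = \left(\frac{27 e^{x}}{2} - 9\right) e^{x} identically.
Matching coefficients of the independent functions:
  [e^{x}]:  3 A = -9
  [e^{2 x}]:  \frac{3 A^{2}}{2} = \frac{27}{2}
Solving: A = -3.
Check against the point condition:
  u(0, 0) = -3  ⟹  A = -3  ✓
Hence u(x, t) = - 3 e^{x}.

Answer: u(x, t) = - 3 e^{x}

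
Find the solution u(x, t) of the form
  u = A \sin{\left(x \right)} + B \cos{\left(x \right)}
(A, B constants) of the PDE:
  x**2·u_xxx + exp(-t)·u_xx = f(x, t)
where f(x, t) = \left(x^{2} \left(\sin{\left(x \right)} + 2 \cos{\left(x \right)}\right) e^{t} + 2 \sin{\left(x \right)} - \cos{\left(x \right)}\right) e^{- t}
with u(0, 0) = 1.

Answer: u(x, t) = - 2 \sin{\left(x \right)} + \cos{\left(x \right)}

Derivation:
Substitute the ansatz u = A \sin{\left(x \right)} + B \cos{\left(x \right)} into the left-hand side.
Derivatives of the ansatz:
  u_xxx = - A \cos{\left(x \right)} + B \sin{\left(x \right)}
  u_xx = - A \sin{\left(x \right)} - B \cos{\left(x \right)}
Term by term:
  x**2·u_xxx = - A x^{2} \cos{\left(x \right)} + B x^{2} \sin{\left(x \right)}
  exp(-t)·u_xx = - A e^{- t} \sin{\left(x \right)} - B e^{- t} \cos{\left(x \right)}
So the left-hand side equals
  - A x^{2} \cos{\left(x \right)} - A e^{- t} \sin{\left(x \right)} + B x^{2} \sin{\left(x \right)} - B e^{- t} \cos{\left(x \right)}
This must equal f(x, t) identically; expanded, f = x^{2} \sin{\left(x \right)} + 2 x^{2} \cos{\left(x \right)} + 2 e^{- t} \sin{\left(x \right)} - e^{- t} \cos{\left(x \right)}.
Matching coefficients of the independent functions:
  [x^{2} \sin{\left(x \right)}]:  B = 1
  [x^{2} \cos{\left(x \right)}, e^{- t} \sin{\left(x \right)}]:  - A = 2
  [e^{- t} \cos{\left(x \right)}]:  - B = -1
Solving: A = -2, B = 1.
Check against the point condition:
  u(0, 0) = 1  ⟹  B = 1  ✓
Hence u(x, t) = - 2 \sin{\left(x \right)} + \cos{\left(x \right)}.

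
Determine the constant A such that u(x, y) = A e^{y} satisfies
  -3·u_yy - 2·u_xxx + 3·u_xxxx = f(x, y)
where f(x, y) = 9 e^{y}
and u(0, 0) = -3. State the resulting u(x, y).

Substitute the ansatz u = A e^{y} into the left-hand side.
Derivatives of the ansatz:
  u_yy = A e^{y}
  u_xxx = 0
  u_xxxx = 0
Term by term:
  -3·u_yy = - 3 A e^{y}
  -2·u_xxx = 0
  3·u_xxxx = 0
So the left-hand side equals
  - 3 A e^{y}
This must equal f(x, y) = 9 e^{y} identically.
Matching coefficients of the independent functions:
  [e^{y}]:  - 3 A = 9
Solving: A = -3.
Check against the point condition:
  u(0, 0) = -3  ⟹  A = -3  ✓
Hence u(x, y) = - 3 e^{y}.

Answer: u(x, y) = - 3 e^{y}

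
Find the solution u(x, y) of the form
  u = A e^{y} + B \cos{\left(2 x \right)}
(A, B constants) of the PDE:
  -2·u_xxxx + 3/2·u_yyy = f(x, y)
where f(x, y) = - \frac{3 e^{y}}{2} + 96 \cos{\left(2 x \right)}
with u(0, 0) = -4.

Substitute the ansatz u = A e^{y} + B \cos{\left(2 x \right)} into the left-hand side.
Derivatives of the ansatz:
  u_xxxx = 16 B \cos{\left(2 x \right)}
  u_yyy = A e^{y}
Term by term:
  -2·u_xxxx = - 32 B \cos{\left(2 x \right)}
  3/2·u_yyy = \frac{3 A e^{y}}{2}
So the left-hand side equals
  \frac{3 A e^{y}}{2} - 32 B \cos{\left(2 x \right)}
This must equal f(x, y) = - \frac{3 e^{y}}{2} + 96 \cos{\left(2 x \right)} identically.
Matching coefficients of the independent functions:
  [e^{y}]:  \frac{3 A}{2} = - \frac{3}{2}
  [\cos{\left(2 x \right)}]:  - 32 B = 96
Solving: A = -1, B = -3.
Check against the point condition:
  u(0, 0) = -4  ⟹  A + B = -4  ✓
Hence u(x, y) = - e^{y} - 3 \cos{\left(2 x \right)}.

Answer: u(x, y) = - e^{y} - 3 \cos{\left(2 x \right)}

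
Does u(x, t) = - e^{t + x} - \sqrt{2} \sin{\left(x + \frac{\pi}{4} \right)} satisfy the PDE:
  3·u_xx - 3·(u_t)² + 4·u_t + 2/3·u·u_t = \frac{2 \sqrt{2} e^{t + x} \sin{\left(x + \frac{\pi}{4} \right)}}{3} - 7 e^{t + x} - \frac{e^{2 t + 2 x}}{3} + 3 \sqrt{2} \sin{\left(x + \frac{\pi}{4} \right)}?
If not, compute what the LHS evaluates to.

Evaluate each term of the left-hand side for u = - e^{t + x} - \sqrt{2} \sin{\left(x + \frac{\pi}{4} \right)}.
Derivatives:
  u_xx = - e^{t} e^{x} + \sqrt{2} \sin{\left(x + \frac{\pi}{4} \right)}
  u_t = - e^{t} e^{x}
Terms:
  3·u_xx = - 3 e^{t + x} + 3 \sqrt{2} \sin{\left(x + \frac{\pi}{4} \right)}
  -3·(u_t)² = - 3 e^{2 t + 2 x}
  4·u_t = - 4 e^{t + x}
  2/3·u·u_t = \frac{2 \left(e^{t + x} + \sqrt{2} \sin{\left(x + \frac{\pi}{4} \right)}\right) e^{t + x}}{3}
Sum: LHS = \frac{2 \sqrt{2} e^{t + x} \sin{\left(x + \frac{\pi}{4} \right)}}{3} - 7 e^{t + x} - \frac{7 e^{2 t + 2 x}}{3} + 3 \sqrt{2} \sin{\left(x + \frac{\pi}{4} \right)}
Given right-hand side: \frac{2 \sqrt{2} e^{t + x} \sin{\left(x + \frac{\pi}{4} \right)}}{3} - 7 e^{t + x} - \frac{e^{2 t + 2 x}}{3} + 3 \sqrt{2} \sin{\left(x + \frac{\pi}{4} \right)}. Difference LHS − RHS = - 2 e^{2 t + 2 x} ≠ 0, so u is not a solution.

Answer: No, the LHS evaluates to \frac{2 \sqrt{2} e^{t + x} \sin{\left(x + \frac{\pi}{4} \right)}}{3} - 7 e^{t + x} - \frac{7 e^{2 t + 2 x}}{3} + 3 \sqrt{2} \sin{\left(x + \frac{\pi}{4} \right)}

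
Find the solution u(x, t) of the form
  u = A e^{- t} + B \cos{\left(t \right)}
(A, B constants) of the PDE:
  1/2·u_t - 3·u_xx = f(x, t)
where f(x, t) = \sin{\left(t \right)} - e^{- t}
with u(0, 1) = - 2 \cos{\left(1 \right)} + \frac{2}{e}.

Substitute the ansatz u = A e^{- t} + B \cos{\left(t \right)} into the left-hand side.
Derivatives of the ansatz:
  u_t = - A e^{- t} - B \sin{\left(t \right)}
  u_xx = 0
Term by term:
  1/2·u_t = - \frac{A e^{- t}}{2} - \frac{B \sin{\left(t \right)}}{2}
  -3·u_xx = 0
So the left-hand side equals
  - \frac{A e^{- t}}{2} - \frac{B \sin{\left(t \right)}}{2}
This must equal f(x, t) = \sin{\left(t \right)} - e^{- t} identically.
Matching coefficients of the independent functions:
  [e^{- t}]:  - \frac{A}{2} = -1
  [\sin{\left(t \right)}]:  - \frac{B}{2} = 1
Solving: A = 2, B = -2.
Check against the point condition:
  u(0, 1) = - 2 \cos{\left(1 \right)} + \frac{2}{e}  ⟹  \frac{A}{e} + B \cos{\left(1 \right)} = - 2 \cos{\left(1 \right)} + \frac{2}{e}  ✓
Hence u(x, t) = - 2 \cos{\left(t \right)} + 2 e^{- t}.

Answer: u(x, t) = - 2 \cos{\left(t \right)} + 2 e^{- t}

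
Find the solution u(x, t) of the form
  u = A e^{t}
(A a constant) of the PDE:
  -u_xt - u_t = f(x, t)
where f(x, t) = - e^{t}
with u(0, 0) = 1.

Substitute the ansatz u = A e^{t} into the left-hand side.
Derivatives of the ansatz:
  u_xt = 0
  u_t = A e^{t}
Term by term:
  -u_xt = 0
  -u_t = - A e^{t}
So the left-hand side equals
  - A e^{t}
This must equal f(x, t) = - e^{t} identically.
Matching coefficients of the independent functions:
  [e^{t}]:  - A = -1
Solving: A = 1.
Check against the point condition:
  u(0, 0) = 1  ⟹  A = 1  ✓
Hence u(x, t) = e^{t}.

Answer: u(x, t) = e^{t}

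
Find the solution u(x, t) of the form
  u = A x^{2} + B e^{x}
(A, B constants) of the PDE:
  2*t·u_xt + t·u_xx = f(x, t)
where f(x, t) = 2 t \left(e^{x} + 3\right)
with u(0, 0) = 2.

Substitute the ansatz u = A x^{2} + B e^{x} into the left-hand side.
Derivatives of the ansatz:
  u_xt = 0
  u_xx = 2 A + B e^{x}
Term by term:
  2*t·u_xt = 0
  t·u_xx = 2 A t + B t e^{x}
So the left-hand side equals
  2 A t + B t e^{x}
This must equal f(x, t) = 2 t \left(e^{x} + 3\right) identically.
Matching coefficients of the independent functions:
  [t]:  2 A = 6
  [t e^{x}]:  B = 2
Solving: A = 3, B = 2.
Check against the point condition:
  u(0, 0) = 2  ⟹  B = 2  ✓
Hence u(x, t) = 3 x^{2} + 2 e^{x}.

Answer: u(x, t) = 3 x^{2} + 2 e^{x}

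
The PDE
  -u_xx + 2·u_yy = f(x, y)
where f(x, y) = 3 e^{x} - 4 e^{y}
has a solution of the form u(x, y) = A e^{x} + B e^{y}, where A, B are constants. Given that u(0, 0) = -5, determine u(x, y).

Substitute the ansatz u = A e^{x} + B e^{y} into the left-hand side.
Derivatives of the ansatz:
  u_xx = A e^{x}
  u_yy = B e^{y}
Term by term:
  -u_xx = - A e^{x}
  2·u_yy = 2 B e^{y}
So the left-hand side equals
  - A e^{x} + 2 B e^{y}
This must equal f(x, y) = 3 e^{x} - 4 e^{y} identically.
Matching coefficients of the independent functions:
  [e^{x}]:  - A = 3
  [e^{y}]:  2 B = -4
Solving: A = -3, B = -2.
Check against the point condition:
  u(0, 0) = -5  ⟹  A + B = -5  ✓
Hence u(x, y) = - 3 e^{x} - 2 e^{y}.

Answer: u(x, y) = - 3 e^{x} - 2 e^{y}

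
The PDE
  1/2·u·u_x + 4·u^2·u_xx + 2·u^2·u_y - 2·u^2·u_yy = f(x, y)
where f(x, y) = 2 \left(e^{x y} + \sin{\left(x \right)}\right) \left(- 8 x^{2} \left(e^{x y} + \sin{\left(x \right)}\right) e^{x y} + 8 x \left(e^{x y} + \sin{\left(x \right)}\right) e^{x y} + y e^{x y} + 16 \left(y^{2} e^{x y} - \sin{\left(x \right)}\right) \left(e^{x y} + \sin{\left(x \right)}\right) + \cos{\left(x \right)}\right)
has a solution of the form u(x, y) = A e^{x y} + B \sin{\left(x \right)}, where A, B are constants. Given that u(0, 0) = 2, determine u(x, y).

Substitute the ansatz u = A e^{x y} + B \sin{\left(x \right)} into the left-hand side.
Derivatives of the ansatz:
  u_x = A y e^{x y} + B \cos{\left(x \right)}
  u_xx = A y^{2} e^{x y} - B \sin{\left(x \right)}
  u_y = A x e^{x y}
  u_yy = A x^{2} e^{x y}
Term by term:
  1/2·u·u_x = \frac{A^{2} y e^{2 x y}}{2} + \frac{A B y e^{x y} \sin{\left(x \right)}}{2} + \frac{A B e^{x y} \cos{\left(x \right)}}{2} + \frac{B^{2} \sin{\left(x \right)} \cos{\left(x \right)}}{2}
  4·u^2·u_xx = 4 A^{3} y^{2} e^{3 x y} + 8 A^{2} B y^{2} e^{2 x y} \sin{\left(x \right)} - 4 A^{2} B e^{2 x y} \sin{\left(x \right)} + 4 A B^{2} y^{2} e^{x y} \sin^{2}{\left(x \right)} - 8 A B^{2} e^{x y} \sin^{2}{\left(x \right)} - 4 B^{3} \sin^{3}{\left(x \right)}
  2·u^2·u_y = 2 A^{3} x e^{3 x y} + 4 A^{2} B x e^{2 x y} \sin{\left(x \right)} + 2 A B^{2} x e^{x y} \sin^{2}{\left(x \right)}
  -2·u^2·u_yy = - 2 A^{3} x^{2} e^{3 x y} - 4 A^{2} B x^{2} e^{2 x y} \sin{\left(x \right)} - 2 A B^{2} x^{2} e^{x y} \sin^{2}{\left(x \right)}
So the left-hand side equals
  - 2 A^{3} x^{2} e^{3 x y} + 2 A^{3} x e^{3 x y} + 4 A^{3} y^{2} e^{3 x y} - 4 A^{2} B x^{2} e^{2 x y} \sin{\left(x \right)} + 4 A^{2} B x e^{2 x y} \sin{\left(x \right)} + 8 A^{2} B y^{2} e^{2 x y} \sin{\left(x \right)} - 4 A^{2} B e^{2 x y} \sin{\left(x \right)} + \frac{A^{2} y e^{2 x y}}{2} - 2 A B^{2} x^{2} e^{x y} \sin^{2}{\left(x \right)} + 2 A B^{2} x e^{x y} \sin^{2}{\left(x \right)} + 4 A B^{2} y^{2} e^{x y} \sin^{2}{\left(x \right)} - 8 A B^{2} e^{x y} \sin^{2}{\left(x \right)} + \frac{A B y e^{x y} \sin{\left(x \right)}}{2} + \frac{A B e^{x y} \cos{\left(x \right)}}{2} - 4 B^{3} \sin^{3}{\left(x \right)} + \frac{B^{2} \sin{\left(x \right)} \cos{\left(x \right)}}{2}
This must equal f(x, y) identically; expanded, f = - 16 x^{2} e^{3 x y} - 32 x^{2} e^{2 x y} \sin{\left(x \right)} - 16 x^{2} e^{x y} \sin^{2}{\left(x \right)} + 16 x e^{3 x y} + 32 x e^{2 x y} \sin{\left(x \right)} + 16 x e^{x y} \sin^{2}{\left(x \right)} + 32 y^{2} e^{3 x y} + 64 y^{2} e^{2 x y} \sin{\left(x \right)} + 32 y^{2} e^{x y} \sin^{2}{\left(x \right)} + 2 y e^{2 x y} + 2 y e^{x y} \sin{\left(x \right)} - 32 e^{2 x y} \sin{\left(x \right)} - 64 e^{x y} \sin^{2}{\left(x \right)} + 2 e^{x y} \cos{\left(x \right)} - 32 \sin^{3}{\left(x \right)} + 2 \sin{\left(x \right)} \cos{\left(x \right)}.
Matching coefficients of the independent functions:
(each divided by its leading coefficient; functions giving the same equation are listed together)
  [x e^{3 x y}, x^{2} e^{3 x y}, y^{2} e^{3 x y}]:  A^{3} - 8 = 0
  [y e^{2 x y}]:  A^{2} - 4 = 0
  [e^{x y} \sin^{2}{\left(x \right)}, x e^{x y} \sin^{2}{\left(x \right)}, x^{2} e^{x y} \sin^{2}{\left(x \right)}, …]:  A B^{2} - 8 = 0
  [e^{x y} \cos{\left(x \right)}, y e^{x y} \sin{\left(x \right)}]:  A B - 4 = 0
  [e^{2 x y} \sin{\left(x \right)}, x e^{2 x y} \sin{\left(x \right)}, x^{2} e^{2 x y} \sin{\left(x \right)}, …]:  A^{2} B - 8 = 0
  [\sin{\left(x \right)} \cos{\left(x \right)}]:  B^{2} - 4 = 0
  [\sin^{3}{\left(x \right)}]:  B^{3} - 8 = 0
These equations do not fix every constant; impose the point condition(s):
  u(0, 0) = 2  ⟹  A = 2
Solving the combined system: A = 2, B = 2.
Hence u(x, y) = 2 e^{x y} + 2 \sin{\left(x \right)}.

Answer: u(x, y) = 2 e^{x y} + 2 \sin{\left(x \right)}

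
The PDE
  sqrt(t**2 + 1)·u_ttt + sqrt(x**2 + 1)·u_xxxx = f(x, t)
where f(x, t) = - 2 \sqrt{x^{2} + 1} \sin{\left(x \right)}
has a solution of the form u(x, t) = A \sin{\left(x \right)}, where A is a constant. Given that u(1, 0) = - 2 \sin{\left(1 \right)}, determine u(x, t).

Answer: u(x, t) = - 2 \sin{\left(x \right)}

Derivation:
Substitute the ansatz u = A \sin{\left(x \right)} into the left-hand side.
Derivatives of the ansatz:
  u_ttt = 0
  u_xxxx = A \sin{\left(x \right)}
Term by term:
  sqrt(t**2 + 1)·u_ttt = 0
  sqrt(x**2 + 1)·u_xxxx = A \sqrt{x^{2} + 1} \sin{\left(x \right)}
So the left-hand side equals
  A \sqrt{x^{2} + 1} \sin{\left(x \right)}
This must equal f(x, t) = - 2 \sqrt{x^{2} + 1} \sin{\left(x \right)} identically.
Matching coefficients of the independent functions:
  [\sqrt{x^{2} + 1} \sin{\left(x \right)}]:  A = -2
Solving: A = -2.
Check against the point condition:
  u(1, 0) = - 2 \sin{\left(1 \right)}  ⟹  A \sin{\left(1 \right)} = - 2 \sin{\left(1 \right)}  ✓
Hence u(x, t) = - 2 \sin{\left(x \right)}.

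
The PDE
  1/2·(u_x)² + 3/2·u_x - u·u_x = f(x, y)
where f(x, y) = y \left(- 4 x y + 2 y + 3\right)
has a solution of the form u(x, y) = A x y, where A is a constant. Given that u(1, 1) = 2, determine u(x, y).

Answer: u(x, y) = 2 x y

Derivation:
Substitute the ansatz u = A x y into the left-hand side.
Derivatives of the ansatz:
  u_x = A y
Term by term:
  1/2·(u_x)² = \frac{A^{2} y^{2}}{2}
  3/2·u_x = \frac{3 A y}{2}
  -u·u_x = - A^{2} x y^{2}
So the left-hand side equals
  - A^{2} x y^{2} + \frac{A^{2} y^{2}}{2} + \frac{3 A y}{2}
This must equal f(x, y) identically; expanded, f = - 4 x y^{2} + 2 y^{2} + 3 y.
Matching coefficients of the independent functions:
  [y]:  \frac{3 A}{2} = 3
  [y^{2}]:  \frac{A^{2}}{2} = 2
  [x y^{2}]:  - A^{2} = -4
Solving: A = 2.
Check against the point condition:
  u(1, 1) = 2  ⟹  A = 2  ✓
Hence u(x, y) = 2 x y.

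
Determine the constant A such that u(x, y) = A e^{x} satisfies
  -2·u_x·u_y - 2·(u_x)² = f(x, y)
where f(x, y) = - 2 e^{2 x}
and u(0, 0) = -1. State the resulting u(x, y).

Substitute the ansatz u = A e^{x} into the left-hand side.
Derivatives of the ansatz:
  u_x = A e^{x}
  u_y = 0
Term by term:
  -2·u_x·u_y = 0
  -2·(u_x)² = - 2 A^{2} e^{2 x}
So the left-hand side equals
  - 2 A^{2} e^{2 x}
This must equal f(x, y) = - 2 e^{2 x} identically.
Matching coefficients of the independent functions:
  [e^{2 x}]:  - 2 A^{2} = -2
These equations allow (A) = (-1) or (1).
Impose the point condition(s):
  u(0, 0) = -1  ⟹  A = -1
Only A = -1 satisfies everything.
Hence u(x, y) = - e^{x}.

Answer: u(x, y) = - e^{x}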